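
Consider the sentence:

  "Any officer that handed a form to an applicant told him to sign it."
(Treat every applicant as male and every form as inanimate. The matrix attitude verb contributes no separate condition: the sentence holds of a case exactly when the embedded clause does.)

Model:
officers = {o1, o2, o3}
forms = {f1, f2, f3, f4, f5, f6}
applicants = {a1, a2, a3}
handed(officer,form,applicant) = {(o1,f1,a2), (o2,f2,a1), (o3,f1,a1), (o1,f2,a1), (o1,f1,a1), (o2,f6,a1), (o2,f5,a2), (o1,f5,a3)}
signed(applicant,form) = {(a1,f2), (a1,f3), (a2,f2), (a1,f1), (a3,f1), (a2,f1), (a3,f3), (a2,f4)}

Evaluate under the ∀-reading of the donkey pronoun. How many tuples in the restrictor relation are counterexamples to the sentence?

3

"him" takes "an applicant" as antecedent and "it" takes "a form"; both are donkey pronouns co-varying with the restrictor.
Strong reading: for every (o,f,a) with handed(o,f,a), signed(a,f).
Restrictor triples: (o1,f1,a1)→signed(a1,f1) ✓  (o1,f1,a2)→signed(a2,f1) ✓  (o1,f2,a1)→signed(a1,f2) ✓  (o1,f5,a3)→signed(a3,f5) ✗  (o2,f2,a1)→signed(a1,f2) ✓  (o2,f5,a2)→signed(a2,f5) ✗  (o2,f6,a1)→signed(a1,f6) ✗  (o3,f1,a1)→signed(a1,f1) ✓
Counterexamples (restrictor triples failing the scope): 3.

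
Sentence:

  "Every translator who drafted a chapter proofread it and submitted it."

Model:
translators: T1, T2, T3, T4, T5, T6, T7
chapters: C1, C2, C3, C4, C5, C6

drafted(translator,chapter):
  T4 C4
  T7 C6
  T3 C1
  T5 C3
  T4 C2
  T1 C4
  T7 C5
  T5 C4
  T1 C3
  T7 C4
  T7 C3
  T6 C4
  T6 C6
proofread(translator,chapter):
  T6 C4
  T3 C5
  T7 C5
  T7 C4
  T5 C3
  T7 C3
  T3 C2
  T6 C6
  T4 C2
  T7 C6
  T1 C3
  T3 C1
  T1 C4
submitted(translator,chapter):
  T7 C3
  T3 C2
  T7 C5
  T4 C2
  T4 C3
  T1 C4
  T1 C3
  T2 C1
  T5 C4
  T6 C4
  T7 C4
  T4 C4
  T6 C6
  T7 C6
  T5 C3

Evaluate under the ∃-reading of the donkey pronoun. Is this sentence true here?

False

"it" takes "a chapter" as antecedent — a donkey pronoun bound across the clause boundary.
Weak reading: every translator t with some drafted-chapter has at least one drafted-chapter c such that proofread(t,c) ∧ submitted(t,c).
Per translator: T1:✓  T3:✗  T4:✓  T5:✓  T6:✓  T7:✓
T3 has no witness among its drafted-chapters.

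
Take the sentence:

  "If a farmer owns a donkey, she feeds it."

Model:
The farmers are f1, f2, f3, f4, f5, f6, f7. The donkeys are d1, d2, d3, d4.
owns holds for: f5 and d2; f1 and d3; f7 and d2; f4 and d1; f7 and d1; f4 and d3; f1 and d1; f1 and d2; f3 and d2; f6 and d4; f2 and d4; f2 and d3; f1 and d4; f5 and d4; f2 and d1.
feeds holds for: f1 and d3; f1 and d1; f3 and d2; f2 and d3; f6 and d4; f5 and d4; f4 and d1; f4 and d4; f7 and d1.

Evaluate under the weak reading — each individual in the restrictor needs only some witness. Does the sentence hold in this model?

True

"it" takes "a donkey" as antecedent — a donkey pronoun bound across the clause boundary.
Weak reading: every farmer f with some owns-donkey has at least one owns-donkey d such that feeds(f,d).
Per farmer: f1:✓  f2:✓  f3:✓  f4:✓  f5:✓  f6:✓  f7:✓
Every farmer in the restrictor has a witness.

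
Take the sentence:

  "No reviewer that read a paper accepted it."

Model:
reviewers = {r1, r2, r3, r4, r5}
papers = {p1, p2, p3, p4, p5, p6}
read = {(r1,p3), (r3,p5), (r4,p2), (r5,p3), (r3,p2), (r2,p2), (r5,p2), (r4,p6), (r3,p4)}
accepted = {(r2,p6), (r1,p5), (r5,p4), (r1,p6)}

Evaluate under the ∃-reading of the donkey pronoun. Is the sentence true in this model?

True

"it" takes "a paper" as antecedent — a donkey pronoun bound across the clause boundary.
Truth condition: for no (r,p) with read(r,p) does accepted(r,p) hold.
Restrictor pairs — does the scope hold? (r1,p3):fails  (r2,p2):fails  (r3,p2):fails  (r3,p4):fails  (r3,p5):fails  (r4,p2):fails  (r4,p6):fails  (r5,p2):fails  (r5,p3):fails
Scope holds for no restrictor pair, so the sentence is true.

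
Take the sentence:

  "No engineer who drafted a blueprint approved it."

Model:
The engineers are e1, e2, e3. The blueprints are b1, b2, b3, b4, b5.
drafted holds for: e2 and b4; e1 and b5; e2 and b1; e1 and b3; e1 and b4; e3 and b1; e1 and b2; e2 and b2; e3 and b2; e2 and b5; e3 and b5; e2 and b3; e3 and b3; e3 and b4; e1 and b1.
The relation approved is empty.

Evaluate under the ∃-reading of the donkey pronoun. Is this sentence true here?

"it" takes "a blueprint" as antecedent — a donkey pronoun bound across the clause boundary.
Truth condition: for no (e,b) with drafted(e,b) does approved(e,b) hold.
Restrictor pairs — does the scope hold? (e1,b1):fails  (e1,b2):fails  (e1,b3):fails  (e1,b4):fails  (e1,b5):fails  (e2,b1):fails  (e2,b2):fails  (e2,b3):fails  (e2,b4):fails  (e2,b5):fails  (e3,b1):fails  (e3,b2):fails  (e3,b3):fails  (e3,b4):fails  (e3,b5):fails
Scope holds for no restrictor pair, so the sentence is true.

True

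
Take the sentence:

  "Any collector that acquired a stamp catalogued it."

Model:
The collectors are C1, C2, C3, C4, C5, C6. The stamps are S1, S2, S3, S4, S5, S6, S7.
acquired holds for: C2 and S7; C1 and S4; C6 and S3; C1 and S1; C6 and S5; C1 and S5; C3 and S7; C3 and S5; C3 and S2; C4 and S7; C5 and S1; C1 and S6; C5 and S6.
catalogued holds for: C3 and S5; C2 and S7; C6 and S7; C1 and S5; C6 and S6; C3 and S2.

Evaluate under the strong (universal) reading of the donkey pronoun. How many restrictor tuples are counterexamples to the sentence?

9

"it" takes "a stamp" as antecedent — a donkey pronoun bound across the clause boundary.
Strong reading: for every (c,s) with acquired(c,s), catalogued(c,s).
Restrictor pairs: (C1,S1) ✗  (C1,S4) ✗  (C1,S5) ✓  (C1,S6) ✗  (C2,S7) ✓  (C3,S2) ✓  (C3,S5) ✓  (C3,S7) ✗  (C4,S7) ✗  (C5,S1) ✗  (C5,S6) ✗  (C6,S3) ✗  (C6,S5) ✗
Counterexamples (restrictor pairs failing the scope): 9.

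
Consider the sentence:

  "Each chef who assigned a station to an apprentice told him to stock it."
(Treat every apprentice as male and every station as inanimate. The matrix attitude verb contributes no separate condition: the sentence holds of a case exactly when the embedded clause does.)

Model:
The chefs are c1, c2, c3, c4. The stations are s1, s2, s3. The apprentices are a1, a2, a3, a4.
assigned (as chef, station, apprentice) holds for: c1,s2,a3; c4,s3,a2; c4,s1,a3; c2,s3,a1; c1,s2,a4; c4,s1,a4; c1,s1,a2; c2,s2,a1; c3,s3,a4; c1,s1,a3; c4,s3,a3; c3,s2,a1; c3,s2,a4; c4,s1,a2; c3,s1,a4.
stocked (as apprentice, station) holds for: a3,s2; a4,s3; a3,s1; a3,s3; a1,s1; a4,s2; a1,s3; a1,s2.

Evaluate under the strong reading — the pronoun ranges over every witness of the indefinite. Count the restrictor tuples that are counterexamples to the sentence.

5

"him" takes "an apprentice" as antecedent and "it" takes "a station"; both are donkey pronouns co-varying with the restrictor.
Strong reading: for every (c,s,a) with assigned(c,s,a), stocked(a,s).
Restrictor triples: (c1,s1,a2)→stocked(a2,s1) ✗  (c1,s1,a3)→stocked(a3,s1) ✓  (c1,s2,a3)→stocked(a3,s2) ✓  (c1,s2,a4)→stocked(a4,s2) ✓  (c2,s2,a1)→stocked(a1,s2) ✓  (c2,s3,a1)→stocked(a1,s3) ✓  (c3,s1,a4)→stocked(a4,s1) ✗  (c3,s2,a1)→stocked(a1,s2) ✓  (c3,s2,a4)→stocked(a4,s2) ✓  (c3,s3,a4)→stocked(a4,s3) ✓  (c4,s1,a2)→stocked(a2,s1) ✗  (c4,s1,a3)→stocked(a3,s1) ✓  (c4,s1,a4)→stocked(a4,s1) ✗  (c4,s3,a2)→stocked(a2,s3) ✗  (c4,s3,a3)→stocked(a3,s3) ✓
Counterexamples (restrictor triples failing the scope): 5.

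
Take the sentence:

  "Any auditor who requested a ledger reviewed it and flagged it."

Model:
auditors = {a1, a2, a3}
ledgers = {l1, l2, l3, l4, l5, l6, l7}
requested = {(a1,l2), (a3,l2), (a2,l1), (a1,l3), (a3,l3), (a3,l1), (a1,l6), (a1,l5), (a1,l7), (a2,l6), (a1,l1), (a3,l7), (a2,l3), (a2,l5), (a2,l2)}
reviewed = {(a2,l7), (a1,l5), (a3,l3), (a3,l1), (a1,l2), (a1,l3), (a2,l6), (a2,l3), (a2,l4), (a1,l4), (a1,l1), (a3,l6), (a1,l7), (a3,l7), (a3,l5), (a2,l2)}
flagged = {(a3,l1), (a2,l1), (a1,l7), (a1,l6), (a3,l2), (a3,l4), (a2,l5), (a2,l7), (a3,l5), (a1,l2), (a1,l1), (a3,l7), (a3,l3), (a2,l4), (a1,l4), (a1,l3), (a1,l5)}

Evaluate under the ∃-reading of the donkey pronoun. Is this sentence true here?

"it" takes "a ledger" as antecedent — a donkey pronoun bound across the clause boundary.
Weak reading: every auditor a with some requested-ledger has at least one requested-ledger l such that reviewed(a,l) ∧ flagged(a,l).
Per auditor: a1:✓  a2:✗  a3:✓
a2 has no witness among its requested-ledgers.

False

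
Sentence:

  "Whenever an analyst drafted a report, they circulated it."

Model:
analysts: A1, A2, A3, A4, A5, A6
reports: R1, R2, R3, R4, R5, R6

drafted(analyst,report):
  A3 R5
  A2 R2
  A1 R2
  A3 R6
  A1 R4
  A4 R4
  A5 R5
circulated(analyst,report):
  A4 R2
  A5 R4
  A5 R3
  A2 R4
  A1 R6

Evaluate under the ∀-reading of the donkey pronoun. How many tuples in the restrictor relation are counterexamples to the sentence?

"it" takes "a report" as antecedent — a donkey pronoun bound across the clause boundary.
Strong reading: for every (a,r) with drafted(a,r), circulated(a,r).
Restrictor pairs: (A1,R2) ✗  (A1,R4) ✗  (A2,R2) ✗  (A3,R5) ✗  (A3,R6) ✗  (A4,R4) ✗  (A5,R5) ✗
Counterexamples (restrictor pairs failing the scope): 7.

7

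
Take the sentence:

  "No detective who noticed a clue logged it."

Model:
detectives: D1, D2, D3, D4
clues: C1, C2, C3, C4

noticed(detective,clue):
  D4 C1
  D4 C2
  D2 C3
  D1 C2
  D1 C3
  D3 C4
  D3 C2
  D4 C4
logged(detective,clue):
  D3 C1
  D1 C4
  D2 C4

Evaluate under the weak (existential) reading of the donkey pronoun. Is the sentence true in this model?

"it" takes "a clue" as antecedent — a donkey pronoun bound across the clause boundary.
Truth condition: for no (d,c) with noticed(d,c) does logged(d,c) hold.
Restrictor pairs — does the scope hold? (D1,C2):fails  (D1,C3):fails  (D2,C3):fails  (D3,C2):fails  (D3,C4):fails  (D4,C1):fails  (D4,C2):fails  (D4,C4):fails
Scope holds for no restrictor pair, so the sentence is true.

True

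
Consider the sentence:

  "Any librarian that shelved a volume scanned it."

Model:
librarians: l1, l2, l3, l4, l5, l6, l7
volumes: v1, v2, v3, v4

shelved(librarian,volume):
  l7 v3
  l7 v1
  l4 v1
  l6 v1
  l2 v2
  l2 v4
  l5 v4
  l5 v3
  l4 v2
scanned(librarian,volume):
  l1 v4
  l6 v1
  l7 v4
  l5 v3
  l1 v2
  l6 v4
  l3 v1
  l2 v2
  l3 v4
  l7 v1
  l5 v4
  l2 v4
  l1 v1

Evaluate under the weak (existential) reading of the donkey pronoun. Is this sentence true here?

False

"it" takes "a volume" as antecedent — a donkey pronoun bound across the clause boundary.
Weak reading: every librarian l with some shelved-volume has at least one shelved-volume v such that scanned(l,v).
Per librarian: l2:✓  l4:✗  l5:✓  l6:✓  l7:✓
l4 has no witness among its shelved-volumes.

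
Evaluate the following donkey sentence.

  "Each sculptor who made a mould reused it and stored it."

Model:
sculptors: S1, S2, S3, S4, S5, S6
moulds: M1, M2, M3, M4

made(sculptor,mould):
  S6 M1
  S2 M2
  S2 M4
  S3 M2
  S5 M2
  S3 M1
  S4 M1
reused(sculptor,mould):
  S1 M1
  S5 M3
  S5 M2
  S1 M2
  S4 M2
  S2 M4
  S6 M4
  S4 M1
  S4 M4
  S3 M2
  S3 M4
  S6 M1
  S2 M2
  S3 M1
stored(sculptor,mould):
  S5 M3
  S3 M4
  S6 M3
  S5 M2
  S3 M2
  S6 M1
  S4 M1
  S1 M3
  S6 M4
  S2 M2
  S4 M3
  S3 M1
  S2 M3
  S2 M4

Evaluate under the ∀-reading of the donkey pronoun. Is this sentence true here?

"it" takes "a mould" as antecedent — a donkey pronoun bound across the clause boundary.
Strong reading: for every (s,m) with made(s,m), reused(s,m) ∧ stored(s,m).
Restrictor pairs: (S2,M2) ✓  (S2,M4) ✓  (S3,M1) ✓  (S3,M2) ✓  (S4,M1) ✓  (S5,M2) ✓  (S6,M1) ✓
Every restrictor pair satisfies the scope.

True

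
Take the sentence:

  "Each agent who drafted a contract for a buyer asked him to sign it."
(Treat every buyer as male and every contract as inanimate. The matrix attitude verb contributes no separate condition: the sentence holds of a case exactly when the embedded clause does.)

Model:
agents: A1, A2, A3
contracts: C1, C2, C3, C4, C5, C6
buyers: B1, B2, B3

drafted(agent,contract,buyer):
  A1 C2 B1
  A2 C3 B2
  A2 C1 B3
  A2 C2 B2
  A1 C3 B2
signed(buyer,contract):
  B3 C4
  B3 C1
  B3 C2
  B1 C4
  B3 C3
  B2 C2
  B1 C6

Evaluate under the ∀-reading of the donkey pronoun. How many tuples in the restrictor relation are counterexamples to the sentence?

"him" takes "a buyer" as antecedent and "it" takes "a contract"; both are donkey pronouns co-varying with the restrictor.
Strong reading: for every (a,c,b) with drafted(a,c,b), signed(b,c).
Restrictor triples: (A1,C2,B1)→signed(B1,C2) ✗  (A1,C3,B2)→signed(B2,C3) ✗  (A2,C1,B3)→signed(B3,C1) ✓  (A2,C2,B2)→signed(B2,C2) ✓  (A2,C3,B2)→signed(B2,C3) ✗
Counterexamples (restrictor triples failing the scope): 3.

3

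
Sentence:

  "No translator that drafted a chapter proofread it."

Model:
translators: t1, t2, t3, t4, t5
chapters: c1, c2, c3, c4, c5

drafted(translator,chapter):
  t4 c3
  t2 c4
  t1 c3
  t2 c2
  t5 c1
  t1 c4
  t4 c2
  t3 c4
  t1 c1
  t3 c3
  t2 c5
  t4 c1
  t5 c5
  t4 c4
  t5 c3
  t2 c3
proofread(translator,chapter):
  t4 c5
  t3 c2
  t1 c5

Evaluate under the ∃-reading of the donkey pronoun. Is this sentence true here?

"it" takes "a chapter" as antecedent — a donkey pronoun bound across the clause boundary.
Truth condition: for no (t,c) with drafted(t,c) does proofread(t,c) hold.
Restrictor pairs — does the scope hold? (t1,c1):fails  (t1,c3):fails  (t1,c4):fails  (t2,c2):fails  (t2,c3):fails  (t2,c4):fails  (t2,c5):fails  (t3,c3):fails  (t3,c4):fails  (t4,c1):fails  (t4,c2):fails  (t4,c3):fails  (t4,c4):fails  (t5,c1):fails  (t5,c3):fails  (t5,c5):fails
Scope holds for no restrictor pair, so the sentence is true.

True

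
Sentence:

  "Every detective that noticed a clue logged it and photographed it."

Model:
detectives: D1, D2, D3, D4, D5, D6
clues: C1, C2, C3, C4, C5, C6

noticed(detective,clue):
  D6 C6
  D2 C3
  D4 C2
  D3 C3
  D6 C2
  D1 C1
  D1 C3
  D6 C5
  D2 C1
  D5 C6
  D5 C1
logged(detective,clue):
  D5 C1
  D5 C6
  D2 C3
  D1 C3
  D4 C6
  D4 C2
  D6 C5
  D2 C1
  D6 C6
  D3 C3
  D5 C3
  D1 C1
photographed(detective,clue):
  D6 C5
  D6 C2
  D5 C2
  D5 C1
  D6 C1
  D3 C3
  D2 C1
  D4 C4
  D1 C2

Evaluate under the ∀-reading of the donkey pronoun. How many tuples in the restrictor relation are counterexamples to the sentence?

7

"it" takes "a clue" as antecedent — a donkey pronoun bound across the clause boundary.
Strong reading: for every (d,c) with noticed(d,c), logged(d,c) ∧ photographed(d,c).
Restrictor pairs: (D1,C1) ✗  (D1,C3) ✗  (D2,C1) ✓  (D2,C3) ✗  (D3,C3) ✓  (D4,C2) ✗  (D5,C1) ✓  (D5,C6) ✗  (D6,C2) ✗  (D6,C5) ✓  (D6,C6) ✗
Counterexamples (restrictor pairs failing the scope): 7.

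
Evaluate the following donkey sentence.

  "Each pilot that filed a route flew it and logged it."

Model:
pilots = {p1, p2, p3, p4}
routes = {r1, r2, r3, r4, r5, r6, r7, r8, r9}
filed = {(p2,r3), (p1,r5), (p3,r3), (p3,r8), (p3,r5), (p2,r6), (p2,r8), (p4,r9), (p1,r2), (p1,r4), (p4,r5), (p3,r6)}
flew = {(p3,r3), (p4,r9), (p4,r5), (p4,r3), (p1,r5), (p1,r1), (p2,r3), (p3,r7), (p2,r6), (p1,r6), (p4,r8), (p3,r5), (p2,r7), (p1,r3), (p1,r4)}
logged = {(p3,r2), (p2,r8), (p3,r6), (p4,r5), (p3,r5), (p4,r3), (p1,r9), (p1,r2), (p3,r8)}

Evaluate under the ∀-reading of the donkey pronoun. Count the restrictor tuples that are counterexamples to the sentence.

"it" takes "a route" as antecedent — a donkey pronoun bound across the clause boundary.
Strong reading: for every (p,r) with filed(p,r), flew(p,r) ∧ logged(p,r).
Restrictor pairs: (p1,r2) ✗  (p1,r4) ✗  (p1,r5) ✗  (p2,r3) ✗  (p2,r6) ✗  (p2,r8) ✗  (p3,r3) ✗  (p3,r5) ✓  (p3,r6) ✗  (p3,r8) ✗  (p4,r5) ✓  (p4,r9) ✗
Counterexamples (restrictor pairs failing the scope): 10.

10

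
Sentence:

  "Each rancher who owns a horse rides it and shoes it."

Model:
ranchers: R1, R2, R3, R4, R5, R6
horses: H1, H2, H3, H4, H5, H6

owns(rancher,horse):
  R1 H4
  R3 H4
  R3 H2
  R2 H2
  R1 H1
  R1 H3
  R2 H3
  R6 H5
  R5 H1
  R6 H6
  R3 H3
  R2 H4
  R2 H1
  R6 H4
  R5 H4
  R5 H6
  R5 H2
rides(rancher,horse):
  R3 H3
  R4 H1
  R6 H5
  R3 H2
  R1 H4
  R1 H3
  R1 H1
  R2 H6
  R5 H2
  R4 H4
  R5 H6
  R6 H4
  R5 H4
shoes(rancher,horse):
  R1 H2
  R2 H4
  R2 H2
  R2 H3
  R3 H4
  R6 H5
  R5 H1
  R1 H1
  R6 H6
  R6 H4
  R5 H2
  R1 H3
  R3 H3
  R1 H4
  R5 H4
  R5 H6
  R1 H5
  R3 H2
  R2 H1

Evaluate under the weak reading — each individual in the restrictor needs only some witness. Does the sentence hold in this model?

"it" takes "a horse" as antecedent — a donkey pronoun bound across the clause boundary.
Weak reading: every rancher r with some owns-horse has at least one owns-horse h such that rides(r,h) ∧ shoes(r,h).
Per rancher: R1:✓  R2:✗  R3:✓  R5:✓  R6:✓
R2 has no witness among its owns-horses.

False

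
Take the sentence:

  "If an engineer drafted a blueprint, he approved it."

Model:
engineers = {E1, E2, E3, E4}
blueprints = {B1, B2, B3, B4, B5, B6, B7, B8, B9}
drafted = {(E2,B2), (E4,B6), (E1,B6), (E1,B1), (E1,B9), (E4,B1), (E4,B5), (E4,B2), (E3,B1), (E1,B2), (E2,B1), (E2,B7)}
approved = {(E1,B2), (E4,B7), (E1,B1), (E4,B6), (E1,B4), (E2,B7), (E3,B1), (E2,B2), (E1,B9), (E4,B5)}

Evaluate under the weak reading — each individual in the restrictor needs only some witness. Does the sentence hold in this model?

"it" takes "a blueprint" as antecedent — a donkey pronoun bound across the clause boundary.
Weak reading: every engineer e with some drafted-blueprint has at least one drafted-blueprint b such that approved(e,b).
Per engineer: E1:✓  E2:✓  E3:✓  E4:✓
Every engineer in the restrictor has a witness.

True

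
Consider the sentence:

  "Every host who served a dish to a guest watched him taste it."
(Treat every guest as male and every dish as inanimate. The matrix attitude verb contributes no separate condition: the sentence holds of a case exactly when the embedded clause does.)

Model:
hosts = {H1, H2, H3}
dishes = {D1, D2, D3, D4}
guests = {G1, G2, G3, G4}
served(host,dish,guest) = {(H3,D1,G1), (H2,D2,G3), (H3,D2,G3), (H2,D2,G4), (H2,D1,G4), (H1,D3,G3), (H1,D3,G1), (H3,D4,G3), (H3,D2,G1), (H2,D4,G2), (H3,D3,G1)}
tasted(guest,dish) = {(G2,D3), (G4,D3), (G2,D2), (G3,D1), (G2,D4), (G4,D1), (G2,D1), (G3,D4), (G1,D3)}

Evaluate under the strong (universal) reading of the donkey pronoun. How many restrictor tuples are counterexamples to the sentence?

6

"him" takes "a guest" as antecedent and "it" takes "a dish"; both are donkey pronouns co-varying with the restrictor.
Strong reading: for every (h,d,g) with served(h,d,g), tasted(g,d).
Restrictor triples: (H1,D3,G1)→tasted(G1,D3) ✓  (H1,D3,G3)→tasted(G3,D3) ✗  (H2,D1,G4)→tasted(G4,D1) ✓  (H2,D2,G3)→tasted(G3,D2) ✗  (H2,D2,G4)→tasted(G4,D2) ✗  (H2,D4,G2)→tasted(G2,D4) ✓  (H3,D1,G1)→tasted(G1,D1) ✗  (H3,D2,G1)→tasted(G1,D2) ✗  (H3,D2,G3)→tasted(G3,D2) ✗  (H3,D3,G1)→tasted(G1,D3) ✓  (H3,D4,G3)→tasted(G3,D4) ✓
Counterexamples (restrictor triples failing the scope): 6.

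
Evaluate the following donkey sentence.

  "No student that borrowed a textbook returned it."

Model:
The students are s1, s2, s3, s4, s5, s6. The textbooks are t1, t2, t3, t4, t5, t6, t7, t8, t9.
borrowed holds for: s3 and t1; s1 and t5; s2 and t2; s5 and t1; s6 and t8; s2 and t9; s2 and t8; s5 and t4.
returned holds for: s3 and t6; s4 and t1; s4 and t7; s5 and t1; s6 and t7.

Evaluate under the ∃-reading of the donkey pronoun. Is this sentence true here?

False

"it" takes "a textbook" as antecedent — a donkey pronoun bound across the clause boundary.
Truth condition: for no (s,t) with borrowed(s,t) does returned(s,t) hold.
Restrictor pairs — does the scope hold? (s1,t5):fails  (s2,t2):fails  (s2,t8):fails  (s2,t9):fails  (s3,t1):fails  (s5,t1):holds  (s5,t4):fails  (s6,t8):fails
Scope holds for 1 pair(s), so the sentence is false.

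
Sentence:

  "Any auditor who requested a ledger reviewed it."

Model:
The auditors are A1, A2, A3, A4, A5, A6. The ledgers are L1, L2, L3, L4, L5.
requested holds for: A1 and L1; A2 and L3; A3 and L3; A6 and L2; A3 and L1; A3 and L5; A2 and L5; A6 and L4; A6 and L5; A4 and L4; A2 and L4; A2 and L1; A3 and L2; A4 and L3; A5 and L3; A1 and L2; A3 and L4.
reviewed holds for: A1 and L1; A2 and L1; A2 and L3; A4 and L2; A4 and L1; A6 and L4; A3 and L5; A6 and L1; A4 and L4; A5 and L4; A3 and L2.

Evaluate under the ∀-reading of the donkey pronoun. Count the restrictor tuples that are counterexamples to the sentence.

10

"it" takes "a ledger" as antecedent — a donkey pronoun bound across the clause boundary.
Strong reading: for every (a,l) with requested(a,l), reviewed(a,l).
Restrictor pairs: (A1,L1) ✓  (A1,L2) ✗  (A2,L1) ✓  (A2,L3) ✓  (A2,L4) ✗  (A2,L5) ✗  (A3,L1) ✗  (A3,L2) ✓  (A3,L3) ✗  (A3,L4) ✗  (A3,L5) ✓  (A4,L3) ✗  (A4,L4) ✓  (A5,L3) ✗  (A6,L2) ✗  (A6,L4) ✓  (A6,L5) ✗
Counterexamples (restrictor pairs failing the scope): 10.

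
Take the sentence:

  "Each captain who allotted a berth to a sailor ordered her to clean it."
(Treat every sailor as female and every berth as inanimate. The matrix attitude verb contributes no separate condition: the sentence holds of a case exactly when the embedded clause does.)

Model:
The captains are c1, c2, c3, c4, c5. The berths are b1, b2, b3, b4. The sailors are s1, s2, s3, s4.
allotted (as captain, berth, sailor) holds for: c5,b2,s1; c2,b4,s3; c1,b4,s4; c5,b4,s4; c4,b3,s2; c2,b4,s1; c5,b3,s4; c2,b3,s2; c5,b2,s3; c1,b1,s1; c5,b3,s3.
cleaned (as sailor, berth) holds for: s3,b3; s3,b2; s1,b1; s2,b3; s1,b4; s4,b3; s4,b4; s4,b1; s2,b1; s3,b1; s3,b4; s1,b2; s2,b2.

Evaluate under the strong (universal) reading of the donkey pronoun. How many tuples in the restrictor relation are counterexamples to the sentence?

0

"her" takes "a sailor" as antecedent and "it" takes "a berth"; both are donkey pronouns co-varying with the restrictor.
Strong reading: for every (c,b,s) with allotted(c,b,s), cleaned(s,b).
Restrictor triples: (c1,b1,s1)→cleaned(s1,b1) ✓  (c1,b4,s4)→cleaned(s4,b4) ✓  (c2,b3,s2)→cleaned(s2,b3) ✓  (c2,b4,s1)→cleaned(s1,b4) ✓  (c2,b4,s3)→cleaned(s3,b4) ✓  (c4,b3,s2)→cleaned(s2,b3) ✓  (c5,b2,s1)→cleaned(s1,b2) ✓  (c5,b2,s3)→cleaned(s3,b2) ✓  (c5,b3,s3)→cleaned(s3,b3) ✓  (c5,b3,s4)→cleaned(s4,b3) ✓  (c5,b4,s4)→cleaned(s4,b4) ✓
Counterexamples (restrictor triples failing the scope): 0.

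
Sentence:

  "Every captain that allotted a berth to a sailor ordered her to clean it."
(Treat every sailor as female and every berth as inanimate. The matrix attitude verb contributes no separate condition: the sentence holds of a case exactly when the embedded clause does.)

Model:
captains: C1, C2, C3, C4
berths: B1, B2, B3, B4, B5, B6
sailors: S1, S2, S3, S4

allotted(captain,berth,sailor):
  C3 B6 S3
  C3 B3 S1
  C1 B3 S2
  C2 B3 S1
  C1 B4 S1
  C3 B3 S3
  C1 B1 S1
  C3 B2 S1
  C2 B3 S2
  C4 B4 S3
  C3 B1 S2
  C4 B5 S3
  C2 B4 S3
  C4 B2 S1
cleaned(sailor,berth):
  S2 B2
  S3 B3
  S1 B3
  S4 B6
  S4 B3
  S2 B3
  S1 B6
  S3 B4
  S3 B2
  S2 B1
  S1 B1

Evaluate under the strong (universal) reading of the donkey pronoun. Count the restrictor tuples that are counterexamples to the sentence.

5

"her" takes "a sailor" as antecedent and "it" takes "a berth"; both are donkey pronouns co-varying with the restrictor.
Strong reading: for every (c,b,s) with allotted(c,b,s), cleaned(s,b).
Restrictor triples: (C1,B1,S1)→cleaned(S1,B1) ✓  (C1,B3,S2)→cleaned(S2,B3) ✓  (C1,B4,S1)→cleaned(S1,B4) ✗  (C2,B3,S1)→cleaned(S1,B3) ✓  (C2,B3,S2)→cleaned(S2,B3) ✓  (C2,B4,S3)→cleaned(S3,B4) ✓  (C3,B1,S2)→cleaned(S2,B1) ✓  (C3,B2,S1)→cleaned(S1,B2) ✗  (C3,B3,S1)→cleaned(S1,B3) ✓  (C3,B3,S3)→cleaned(S3,B3) ✓  (C3,B6,S3)→cleaned(S3,B6) ✗  (C4,B2,S1)→cleaned(S1,B2) ✗  (C4,B4,S3)→cleaned(S3,B4) ✓  (C4,B5,S3)→cleaned(S3,B5) ✗
Counterexamples (restrictor triples failing the scope): 5.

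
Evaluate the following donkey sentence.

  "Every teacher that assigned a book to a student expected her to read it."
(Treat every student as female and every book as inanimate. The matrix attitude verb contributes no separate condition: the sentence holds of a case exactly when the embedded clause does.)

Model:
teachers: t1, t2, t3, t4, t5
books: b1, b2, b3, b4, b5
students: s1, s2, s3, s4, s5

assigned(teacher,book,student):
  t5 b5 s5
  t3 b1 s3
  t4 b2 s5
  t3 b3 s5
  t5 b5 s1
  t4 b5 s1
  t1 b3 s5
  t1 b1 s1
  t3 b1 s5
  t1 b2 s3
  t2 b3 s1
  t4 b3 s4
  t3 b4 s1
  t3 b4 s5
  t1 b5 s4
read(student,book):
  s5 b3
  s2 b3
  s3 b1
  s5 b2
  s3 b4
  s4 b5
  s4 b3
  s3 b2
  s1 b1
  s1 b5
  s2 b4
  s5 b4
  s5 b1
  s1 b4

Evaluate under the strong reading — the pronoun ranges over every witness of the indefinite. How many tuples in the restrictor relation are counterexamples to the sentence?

"her" takes "a student" as antecedent and "it" takes "a book"; both are donkey pronouns co-varying with the restrictor.
Strong reading: for every (t,b,s) with assigned(t,b,s), read(s,b).
Restrictor triples: (t1,b1,s1)→read(s1,b1) ✓  (t1,b2,s3)→read(s3,b2) ✓  (t1,b3,s5)→read(s5,b3) ✓  (t1,b5,s4)→read(s4,b5) ✓  (t2,b3,s1)→read(s1,b3) ✗  (t3,b1,s3)→read(s3,b1) ✓  (t3,b1,s5)→read(s5,b1) ✓  (t3,b3,s5)→read(s5,b3) ✓  (t3,b4,s1)→read(s1,b4) ✓  (t3,b4,s5)→read(s5,b4) ✓  (t4,b2,s5)→read(s5,b2) ✓  (t4,b3,s4)→read(s4,b3) ✓  (t4,b5,s1)→read(s1,b5) ✓  (t5,b5,s1)→read(s1,b5) ✓  (t5,b5,s5)→read(s5,b5) ✗
Counterexamples (restrictor triples failing the scope): 2.

2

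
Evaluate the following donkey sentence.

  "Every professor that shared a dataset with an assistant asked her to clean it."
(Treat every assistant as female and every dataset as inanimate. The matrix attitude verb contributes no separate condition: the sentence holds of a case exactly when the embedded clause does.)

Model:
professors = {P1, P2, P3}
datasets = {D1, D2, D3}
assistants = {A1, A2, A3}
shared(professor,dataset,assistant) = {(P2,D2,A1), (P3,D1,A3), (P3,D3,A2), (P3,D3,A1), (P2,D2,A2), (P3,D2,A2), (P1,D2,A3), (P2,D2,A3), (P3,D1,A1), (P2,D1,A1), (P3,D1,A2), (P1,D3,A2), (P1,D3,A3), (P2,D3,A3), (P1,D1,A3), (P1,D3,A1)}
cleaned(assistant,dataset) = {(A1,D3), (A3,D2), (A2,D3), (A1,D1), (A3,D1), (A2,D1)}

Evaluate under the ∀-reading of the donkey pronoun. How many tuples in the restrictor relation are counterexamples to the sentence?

"her" takes "an assistant" as antecedent and "it" takes "a dataset"; both are donkey pronouns co-varying with the restrictor.
Strong reading: for every (p,d,a) with shared(p,d,a), cleaned(a,d).
Restrictor triples: (P1,D1,A3)→cleaned(A3,D1) ✓  (P1,D2,A3)→cleaned(A3,D2) ✓  (P1,D3,A1)→cleaned(A1,D3) ✓  (P1,D3,A2)→cleaned(A2,D3) ✓  (P1,D3,A3)→cleaned(A3,D3) ✗  (P2,D1,A1)→cleaned(A1,D1) ✓  (P2,D2,A1)→cleaned(A1,D2) ✗  (P2,D2,A2)→cleaned(A2,D2) ✗  (P2,D2,A3)→cleaned(A3,D2) ✓  (P2,D3,A3)→cleaned(A3,D3) ✗  (P3,D1,A1)→cleaned(A1,D1) ✓  (P3,D1,A2)→cleaned(A2,D1) ✓  (P3,D1,A3)→cleaned(A3,D1) ✓  (P3,D2,A2)→cleaned(A2,D2) ✗  (P3,D3,A1)→cleaned(A1,D3) ✓  (P3,D3,A2)→cleaned(A2,D3) ✓
Counterexamples (restrictor triples failing the scope): 5.

5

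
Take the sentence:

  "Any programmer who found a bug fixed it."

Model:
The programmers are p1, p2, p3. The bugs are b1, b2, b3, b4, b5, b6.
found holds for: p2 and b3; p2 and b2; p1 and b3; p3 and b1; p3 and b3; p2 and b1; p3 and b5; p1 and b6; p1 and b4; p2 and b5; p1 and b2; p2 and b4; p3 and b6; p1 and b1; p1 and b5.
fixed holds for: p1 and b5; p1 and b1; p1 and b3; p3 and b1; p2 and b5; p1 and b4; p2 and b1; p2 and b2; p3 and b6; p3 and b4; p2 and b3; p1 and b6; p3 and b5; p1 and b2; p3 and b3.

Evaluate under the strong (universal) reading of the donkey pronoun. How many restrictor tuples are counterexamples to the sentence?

"it" takes "a bug" as antecedent — a donkey pronoun bound across the clause boundary.
Strong reading: for every (p,b) with found(p,b), fixed(p,b).
Restrictor pairs: (p1,b1) ✓  (p1,b2) ✓  (p1,b3) ✓  (p1,b4) ✓  (p1,b5) ✓  (p1,b6) ✓  (p2,b1) ✓  (p2,b2) ✓  (p2,b3) ✓  (p2,b4) ✗  (p2,b5) ✓  (p3,b1) ✓  (p3,b3) ✓  (p3,b5) ✓  (p3,b6) ✓
Counterexamples (restrictor pairs failing the scope): 1.

1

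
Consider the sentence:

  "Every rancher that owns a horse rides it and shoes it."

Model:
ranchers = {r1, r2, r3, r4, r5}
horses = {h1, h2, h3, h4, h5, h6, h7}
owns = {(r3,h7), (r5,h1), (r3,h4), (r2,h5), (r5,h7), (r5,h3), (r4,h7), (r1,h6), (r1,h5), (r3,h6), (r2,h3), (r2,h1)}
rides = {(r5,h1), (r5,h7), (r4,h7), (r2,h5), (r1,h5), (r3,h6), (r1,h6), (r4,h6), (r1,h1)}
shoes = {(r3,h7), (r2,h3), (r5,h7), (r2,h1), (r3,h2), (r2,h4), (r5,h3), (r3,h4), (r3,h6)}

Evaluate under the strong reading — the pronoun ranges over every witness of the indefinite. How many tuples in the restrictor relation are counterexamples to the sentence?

"it" takes "a horse" as antecedent — a donkey pronoun bound across the clause boundary.
Strong reading: for every (r,h) with owns(r,h), rides(r,h) ∧ shoes(r,h).
Restrictor pairs: (r1,h5) ✗  (r1,h6) ✗  (r2,h1) ✗  (r2,h3) ✗  (r2,h5) ✗  (r3,h4) ✗  (r3,h6) ✓  (r3,h7) ✗  (r4,h7) ✗  (r5,h1) ✗  (r5,h3) ✗  (r5,h7) ✓
Counterexamples (restrictor pairs failing the scope): 10.

10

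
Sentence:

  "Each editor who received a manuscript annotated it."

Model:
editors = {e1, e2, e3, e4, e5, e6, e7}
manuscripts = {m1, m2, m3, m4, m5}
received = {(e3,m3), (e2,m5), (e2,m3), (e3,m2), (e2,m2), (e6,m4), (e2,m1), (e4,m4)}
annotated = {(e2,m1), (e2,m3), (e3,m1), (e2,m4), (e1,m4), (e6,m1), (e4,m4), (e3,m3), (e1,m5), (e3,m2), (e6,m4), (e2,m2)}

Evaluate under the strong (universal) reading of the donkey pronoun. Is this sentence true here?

False

"it" takes "a manuscript" as antecedent — a donkey pronoun bound across the clause boundary.
Strong reading: for every (e,m) with received(e,m), annotated(e,m).
Restrictor pairs: (e2,m1) ✓  (e2,m2) ✓  (e2,m3) ✓  (e2,m5) ✗  (e3,m2) ✓  (e3,m3) ✓  (e4,m4) ✓  (e6,m4) ✓
Counterexample: (e2,m5) is in received but fails the scope.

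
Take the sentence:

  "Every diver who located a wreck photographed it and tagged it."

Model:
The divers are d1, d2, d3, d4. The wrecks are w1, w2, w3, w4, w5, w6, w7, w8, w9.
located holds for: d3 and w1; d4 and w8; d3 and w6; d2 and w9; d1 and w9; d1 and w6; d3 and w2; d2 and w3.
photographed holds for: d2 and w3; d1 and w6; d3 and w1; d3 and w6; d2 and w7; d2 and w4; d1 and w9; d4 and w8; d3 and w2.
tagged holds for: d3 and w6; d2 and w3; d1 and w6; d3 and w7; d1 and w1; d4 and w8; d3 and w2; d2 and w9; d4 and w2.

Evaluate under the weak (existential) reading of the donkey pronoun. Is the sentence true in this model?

True

"it" takes "a wreck" as antecedent — a donkey pronoun bound across the clause boundary.
Weak reading: every diver d with some located-wreck has at least one located-wreck w such that photographed(d,w) ∧ tagged(d,w).
Per diver: d1:✓  d2:✓  d3:✓  d4:✓
Every diver in the restrictor has a witness.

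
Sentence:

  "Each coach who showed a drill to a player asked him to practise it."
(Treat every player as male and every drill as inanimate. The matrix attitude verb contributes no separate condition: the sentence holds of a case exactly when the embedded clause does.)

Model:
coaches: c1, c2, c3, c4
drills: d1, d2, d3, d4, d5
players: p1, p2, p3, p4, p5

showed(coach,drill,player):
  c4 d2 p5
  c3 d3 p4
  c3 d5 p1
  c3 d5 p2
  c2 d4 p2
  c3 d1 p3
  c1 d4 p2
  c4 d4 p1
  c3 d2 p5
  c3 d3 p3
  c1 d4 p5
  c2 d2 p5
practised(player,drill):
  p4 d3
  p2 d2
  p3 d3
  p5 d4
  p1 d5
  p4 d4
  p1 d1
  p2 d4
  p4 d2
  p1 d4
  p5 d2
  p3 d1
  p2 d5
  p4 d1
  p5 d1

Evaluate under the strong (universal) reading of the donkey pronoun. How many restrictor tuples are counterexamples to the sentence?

"him" takes "a player" as antecedent and "it" takes "a drill"; both are donkey pronouns co-varying with the restrictor.
Strong reading: for every (c,d,p) with showed(c,d,p), practised(p,d).
Restrictor triples: (c1,d4,p2)→practised(p2,d4) ✓  (c1,d4,p5)→practised(p5,d4) ✓  (c2,d2,p5)→practised(p5,d2) ✓  (c2,d4,p2)→practised(p2,d4) ✓  (c3,d1,p3)→practised(p3,d1) ✓  (c3,d2,p5)→practised(p5,d2) ✓  (c3,d3,p3)→practised(p3,d3) ✓  (c3,d3,p4)→practised(p4,d3) ✓  (c3,d5,p1)→practised(p1,d5) ✓  (c3,d5,p2)→practised(p2,d5) ✓  (c4,d2,p5)→practised(p5,d2) ✓  (c4,d4,p1)→practised(p1,d4) ✓
Counterexamples (restrictor triples failing the scope): 0.

0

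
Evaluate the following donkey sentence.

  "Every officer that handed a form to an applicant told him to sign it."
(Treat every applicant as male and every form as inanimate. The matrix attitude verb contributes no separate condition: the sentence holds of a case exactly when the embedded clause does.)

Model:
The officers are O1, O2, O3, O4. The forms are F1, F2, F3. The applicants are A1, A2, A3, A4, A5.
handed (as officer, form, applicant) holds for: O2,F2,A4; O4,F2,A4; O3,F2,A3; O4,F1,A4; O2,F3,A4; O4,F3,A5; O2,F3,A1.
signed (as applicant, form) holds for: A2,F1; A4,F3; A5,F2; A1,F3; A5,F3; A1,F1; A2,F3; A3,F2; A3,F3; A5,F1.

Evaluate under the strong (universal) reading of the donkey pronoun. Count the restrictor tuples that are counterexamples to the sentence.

3

"him" takes "an applicant" as antecedent and "it" takes "a form"; both are donkey pronouns co-varying with the restrictor.
Strong reading: for every (o,f,a) with handed(o,f,a), signed(a,f).
Restrictor triples: (O2,F2,A4)→signed(A4,F2) ✗  (O2,F3,A1)→signed(A1,F3) ✓  (O2,F3,A4)→signed(A4,F3) ✓  (O3,F2,A3)→signed(A3,F2) ✓  (O4,F1,A4)→signed(A4,F1) ✗  (O4,F2,A4)→signed(A4,F2) ✗  (O4,F3,A5)→signed(A5,F3) ✓
Counterexamples (restrictor triples failing the scope): 3.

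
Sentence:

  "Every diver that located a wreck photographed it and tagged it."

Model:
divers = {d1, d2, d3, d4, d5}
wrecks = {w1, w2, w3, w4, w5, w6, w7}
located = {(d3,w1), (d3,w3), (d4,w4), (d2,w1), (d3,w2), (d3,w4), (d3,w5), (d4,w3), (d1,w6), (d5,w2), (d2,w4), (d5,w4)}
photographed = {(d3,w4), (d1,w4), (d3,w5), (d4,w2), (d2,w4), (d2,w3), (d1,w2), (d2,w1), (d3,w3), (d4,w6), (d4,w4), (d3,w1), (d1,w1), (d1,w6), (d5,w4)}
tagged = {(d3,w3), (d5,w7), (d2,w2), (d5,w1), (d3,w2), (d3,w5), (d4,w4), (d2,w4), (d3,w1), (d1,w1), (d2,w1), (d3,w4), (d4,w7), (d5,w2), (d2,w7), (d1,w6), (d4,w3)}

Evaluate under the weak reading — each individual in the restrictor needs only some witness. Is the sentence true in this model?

"it" takes "a wreck" as antecedent — a donkey pronoun bound across the clause boundary.
Weak reading: every diver d with some located-wreck has at least one located-wreck w such that photographed(d,w) ∧ tagged(d,w).
Per diver: d1:✓  d2:✓  d3:✓  d4:✓  d5:✗
d5 has no witness among its located-wrecks.

False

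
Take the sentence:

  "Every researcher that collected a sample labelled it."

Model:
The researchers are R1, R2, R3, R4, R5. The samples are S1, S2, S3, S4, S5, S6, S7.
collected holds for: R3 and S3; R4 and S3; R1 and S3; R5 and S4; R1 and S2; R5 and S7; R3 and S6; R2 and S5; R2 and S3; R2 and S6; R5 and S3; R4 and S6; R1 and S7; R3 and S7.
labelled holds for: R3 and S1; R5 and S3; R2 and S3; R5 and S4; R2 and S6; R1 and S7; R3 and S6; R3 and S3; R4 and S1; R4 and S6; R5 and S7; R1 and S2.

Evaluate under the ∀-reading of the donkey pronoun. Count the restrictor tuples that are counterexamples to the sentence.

"it" takes "a sample" as antecedent — a donkey pronoun bound across the clause boundary.
Strong reading: for every (r,s) with collected(r,s), labelled(r,s).
Restrictor pairs: (R1,S2) ✓  (R1,S3) ✗  (R1,S7) ✓  (R2,S3) ✓  (R2,S5) ✗  (R2,S6) ✓  (R3,S3) ✓  (R3,S6) ✓  (R3,S7) ✗  (R4,S3) ✗  (R4,S6) ✓  (R5,S3) ✓  (R5,S4) ✓  (R5,S7) ✓
Counterexamples (restrictor pairs failing the scope): 4.

4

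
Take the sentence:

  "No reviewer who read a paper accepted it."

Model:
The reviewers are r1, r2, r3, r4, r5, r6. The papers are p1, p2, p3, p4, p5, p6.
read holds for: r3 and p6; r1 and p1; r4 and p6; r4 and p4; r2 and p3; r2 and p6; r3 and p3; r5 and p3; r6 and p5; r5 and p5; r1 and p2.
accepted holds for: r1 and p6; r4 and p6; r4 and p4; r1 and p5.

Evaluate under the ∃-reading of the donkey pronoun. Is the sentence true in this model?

False

"it" takes "a paper" as antecedent — a donkey pronoun bound across the clause boundary.
Truth condition: for no (r,p) with read(r,p) does accepted(r,p) hold.
Restrictor pairs — does the scope hold? (r1,p1):fails  (r1,p2):fails  (r2,p3):fails  (r2,p6):fails  (r3,p3):fails  (r3,p6):fails  (r4,p4):holds  (r4,p6):holds  (r5,p3):fails  (r5,p5):fails  (r6,p5):fails
Scope holds for 2 pair(s), so the sentence is false.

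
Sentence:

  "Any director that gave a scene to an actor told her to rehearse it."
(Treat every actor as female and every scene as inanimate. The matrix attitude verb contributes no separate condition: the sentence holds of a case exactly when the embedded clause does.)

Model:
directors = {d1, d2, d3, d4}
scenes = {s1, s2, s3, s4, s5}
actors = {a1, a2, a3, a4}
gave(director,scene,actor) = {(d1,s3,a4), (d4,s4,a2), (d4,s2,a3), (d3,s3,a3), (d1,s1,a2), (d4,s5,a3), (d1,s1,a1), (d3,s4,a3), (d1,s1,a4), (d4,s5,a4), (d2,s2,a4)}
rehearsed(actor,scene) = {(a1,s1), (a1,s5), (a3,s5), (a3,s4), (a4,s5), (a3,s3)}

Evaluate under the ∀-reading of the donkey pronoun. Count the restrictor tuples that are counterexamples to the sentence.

"her" takes "an actor" as antecedent and "it" takes "a scene"; both are donkey pronouns co-varying with the restrictor.
Strong reading: for every (d,s,a) with gave(d,s,a), rehearsed(a,s).
Restrictor triples: (d1,s1,a1)→rehearsed(a1,s1) ✓  (d1,s1,a2)→rehearsed(a2,s1) ✗  (d1,s1,a4)→rehearsed(a4,s1) ✗  (d1,s3,a4)→rehearsed(a4,s3) ✗  (d2,s2,a4)→rehearsed(a4,s2) ✗  (d3,s3,a3)→rehearsed(a3,s3) ✓  (d3,s4,a3)→rehearsed(a3,s4) ✓  (d4,s2,a3)→rehearsed(a3,s2) ✗  (d4,s4,a2)→rehearsed(a2,s4) ✗  (d4,s5,a3)→rehearsed(a3,s5) ✓  (d4,s5,a4)→rehearsed(a4,s5) ✓
Counterexamples (restrictor triples failing the scope): 6.

6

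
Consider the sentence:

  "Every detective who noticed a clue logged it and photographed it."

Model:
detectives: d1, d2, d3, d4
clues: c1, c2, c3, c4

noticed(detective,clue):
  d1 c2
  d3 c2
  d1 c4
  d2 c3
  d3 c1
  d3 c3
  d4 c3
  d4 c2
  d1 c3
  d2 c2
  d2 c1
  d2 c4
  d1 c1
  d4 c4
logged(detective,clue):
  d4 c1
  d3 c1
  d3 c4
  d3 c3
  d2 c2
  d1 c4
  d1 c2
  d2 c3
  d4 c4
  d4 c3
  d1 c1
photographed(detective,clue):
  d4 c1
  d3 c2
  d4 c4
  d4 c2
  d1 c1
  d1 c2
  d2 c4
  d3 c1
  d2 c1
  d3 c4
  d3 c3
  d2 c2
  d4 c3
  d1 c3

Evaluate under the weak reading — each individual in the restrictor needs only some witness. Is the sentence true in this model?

"it" takes "a clue" as antecedent — a donkey pronoun bound across the clause boundary.
Weak reading: every detective d with some noticed-clue has at least one noticed-clue c such that logged(d,c) ∧ photographed(d,c).
Per detective: d1:✓  d2:✓  d3:✓  d4:✓
Every detective in the restrictor has a witness.

True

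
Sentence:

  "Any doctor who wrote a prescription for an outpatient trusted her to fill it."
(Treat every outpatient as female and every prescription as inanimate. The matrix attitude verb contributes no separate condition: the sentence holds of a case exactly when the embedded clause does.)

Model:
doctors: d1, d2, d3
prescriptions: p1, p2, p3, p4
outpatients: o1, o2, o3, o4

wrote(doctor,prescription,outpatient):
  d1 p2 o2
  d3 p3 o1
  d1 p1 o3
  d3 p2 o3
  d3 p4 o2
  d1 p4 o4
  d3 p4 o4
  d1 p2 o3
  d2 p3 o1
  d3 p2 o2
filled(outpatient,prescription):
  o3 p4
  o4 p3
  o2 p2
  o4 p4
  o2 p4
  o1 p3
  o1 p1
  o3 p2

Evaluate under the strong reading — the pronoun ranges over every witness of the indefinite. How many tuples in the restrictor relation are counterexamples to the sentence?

1

"her" takes "an outpatient" as antecedent and "it" takes "a prescription"; both are donkey pronouns co-varying with the restrictor.
Strong reading: for every (d,p,o) with wrote(d,p,o), filled(o,p).
Restrictor triples: (d1,p1,o3)→filled(o3,p1) ✗  (d1,p2,o2)→filled(o2,p2) ✓  (d1,p2,o3)→filled(o3,p2) ✓  (d1,p4,o4)→filled(o4,p4) ✓  (d2,p3,o1)→filled(o1,p3) ✓  (d3,p2,o2)→filled(o2,p2) ✓  (d3,p2,o3)→filled(o3,p2) ✓  (d3,p3,o1)→filled(o1,p3) ✓  (d3,p4,o2)→filled(o2,p4) ✓  (d3,p4,o4)→filled(o4,p4) ✓
Counterexamples (restrictor triples failing the scope): 1.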